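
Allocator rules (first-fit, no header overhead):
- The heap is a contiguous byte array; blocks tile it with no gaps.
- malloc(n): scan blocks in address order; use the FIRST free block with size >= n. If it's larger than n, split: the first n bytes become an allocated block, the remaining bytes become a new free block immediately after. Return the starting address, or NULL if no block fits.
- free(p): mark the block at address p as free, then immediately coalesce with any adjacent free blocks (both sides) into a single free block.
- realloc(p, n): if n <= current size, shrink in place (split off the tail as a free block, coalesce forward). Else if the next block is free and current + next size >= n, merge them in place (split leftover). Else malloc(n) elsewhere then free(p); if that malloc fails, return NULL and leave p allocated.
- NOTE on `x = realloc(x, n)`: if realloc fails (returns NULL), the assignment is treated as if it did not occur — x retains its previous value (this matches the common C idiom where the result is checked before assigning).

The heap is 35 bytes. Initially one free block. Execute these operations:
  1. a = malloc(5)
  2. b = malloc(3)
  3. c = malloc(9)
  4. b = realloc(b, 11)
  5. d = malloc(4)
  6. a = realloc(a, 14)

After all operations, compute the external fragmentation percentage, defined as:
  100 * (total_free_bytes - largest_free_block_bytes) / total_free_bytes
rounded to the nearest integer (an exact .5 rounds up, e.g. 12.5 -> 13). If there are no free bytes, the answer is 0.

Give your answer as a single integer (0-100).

Op 1: a = malloc(5) -> a = 0; heap: [0-4 ALLOC][5-34 FREE]
Op 2: b = malloc(3) -> b = 5; heap: [0-4 ALLOC][5-7 ALLOC][8-34 FREE]
Op 3: c = malloc(9) -> c = 8; heap: [0-4 ALLOC][5-7 ALLOC][8-16 ALLOC][17-34 FREE]
Op 4: b = realloc(b, 11) -> b = 17; heap: [0-4 ALLOC][5-7 FREE][8-16 ALLOC][17-27 ALLOC][28-34 FREE]
Op 5: d = malloc(4) -> d = 28; heap: [0-4 ALLOC][5-7 FREE][8-16 ALLOC][17-27 ALLOC][28-31 ALLOC][32-34 FREE]
Op 6: a = realloc(a, 14) -> NULL (a unchanged); heap: [0-4 ALLOC][5-7 FREE][8-16 ALLOC][17-27 ALLOC][28-31 ALLOC][32-34 FREE]
Free blocks: [3 3] total_free=6 largest=3 -> 100*(6-3)/6 = 300/6 = 50

Answer: 50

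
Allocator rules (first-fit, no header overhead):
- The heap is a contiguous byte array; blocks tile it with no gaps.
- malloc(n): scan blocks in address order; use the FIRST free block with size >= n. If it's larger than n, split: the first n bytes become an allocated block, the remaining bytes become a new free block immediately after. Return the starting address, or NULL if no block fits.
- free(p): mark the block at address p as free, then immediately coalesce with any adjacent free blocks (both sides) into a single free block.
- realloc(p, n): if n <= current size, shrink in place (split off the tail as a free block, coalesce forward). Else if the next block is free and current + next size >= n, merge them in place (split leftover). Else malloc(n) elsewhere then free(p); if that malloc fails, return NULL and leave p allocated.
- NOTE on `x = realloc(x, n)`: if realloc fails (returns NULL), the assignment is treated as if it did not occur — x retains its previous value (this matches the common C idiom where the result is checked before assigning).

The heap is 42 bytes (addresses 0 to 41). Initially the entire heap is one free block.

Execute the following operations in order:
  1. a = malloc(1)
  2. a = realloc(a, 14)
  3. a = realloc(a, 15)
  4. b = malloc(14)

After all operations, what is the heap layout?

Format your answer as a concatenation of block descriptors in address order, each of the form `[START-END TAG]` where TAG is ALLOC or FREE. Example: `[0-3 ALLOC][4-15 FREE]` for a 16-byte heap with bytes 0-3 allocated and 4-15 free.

Op 1: a = malloc(1) -> a = 0; heap: [0-0 ALLOC][1-41 FREE]
Op 2: a = realloc(a, 14) -> a = 0; heap: [0-13 ALLOC][14-41 FREE]
Op 3: a = realloc(a, 15) -> a = 0; heap: [0-14 ALLOC][15-41 FREE]
Op 4: b = malloc(14) -> b = 15; heap: [0-14 ALLOC][15-28 ALLOC][29-41 FREE]

Answer: [0-14 ALLOC][15-28 ALLOC][29-41 FREE]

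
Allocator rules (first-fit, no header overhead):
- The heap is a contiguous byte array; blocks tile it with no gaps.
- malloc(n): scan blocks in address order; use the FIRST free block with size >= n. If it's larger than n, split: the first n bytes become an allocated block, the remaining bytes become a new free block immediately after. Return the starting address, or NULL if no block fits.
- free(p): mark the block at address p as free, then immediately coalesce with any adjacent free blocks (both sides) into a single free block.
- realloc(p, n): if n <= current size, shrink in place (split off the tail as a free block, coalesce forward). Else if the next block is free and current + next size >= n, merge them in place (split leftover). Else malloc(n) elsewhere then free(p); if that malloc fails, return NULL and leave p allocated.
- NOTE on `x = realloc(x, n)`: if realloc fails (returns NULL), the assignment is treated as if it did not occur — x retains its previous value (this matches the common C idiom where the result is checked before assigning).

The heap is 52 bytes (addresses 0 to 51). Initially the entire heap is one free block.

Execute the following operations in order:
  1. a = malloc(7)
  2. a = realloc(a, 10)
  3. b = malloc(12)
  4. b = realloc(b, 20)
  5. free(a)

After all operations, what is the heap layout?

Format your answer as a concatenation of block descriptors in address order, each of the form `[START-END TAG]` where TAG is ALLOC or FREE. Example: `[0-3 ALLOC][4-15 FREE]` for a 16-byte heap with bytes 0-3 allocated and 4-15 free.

Answer: [0-9 FREE][10-29 ALLOC][30-51 FREE]

Derivation:
Op 1: a = malloc(7) -> a = 0; heap: [0-6 ALLOC][7-51 FREE]
Op 2: a = realloc(a, 10) -> a = 0; heap: [0-9 ALLOC][10-51 FREE]
Op 3: b = malloc(12) -> b = 10; heap: [0-9 ALLOC][10-21 ALLOC][22-51 FREE]
Op 4: b = realloc(b, 20) -> b = 10; heap: [0-9 ALLOC][10-29 ALLOC][30-51 FREE]
Op 5: free(a) -> (freed a); heap: [0-9 FREE][10-29 ALLOC][30-51 FREE]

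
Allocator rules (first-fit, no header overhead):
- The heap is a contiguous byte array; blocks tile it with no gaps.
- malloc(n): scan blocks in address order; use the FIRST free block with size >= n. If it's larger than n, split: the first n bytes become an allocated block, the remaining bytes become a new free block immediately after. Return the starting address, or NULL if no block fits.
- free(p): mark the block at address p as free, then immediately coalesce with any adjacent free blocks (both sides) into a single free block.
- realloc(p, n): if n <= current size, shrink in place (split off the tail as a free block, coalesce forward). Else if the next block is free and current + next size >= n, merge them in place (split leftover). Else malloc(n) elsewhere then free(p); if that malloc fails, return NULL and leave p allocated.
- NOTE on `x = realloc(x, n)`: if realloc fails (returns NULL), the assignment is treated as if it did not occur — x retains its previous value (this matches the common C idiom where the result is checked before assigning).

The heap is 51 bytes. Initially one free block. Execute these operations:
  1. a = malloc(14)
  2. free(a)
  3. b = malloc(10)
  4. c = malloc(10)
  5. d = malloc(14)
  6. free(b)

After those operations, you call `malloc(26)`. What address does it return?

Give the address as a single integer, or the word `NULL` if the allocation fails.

Answer: NULL

Derivation:
Op 1: a = malloc(14) -> a = 0; heap: [0-13 ALLOC][14-50 FREE]
Op 2: free(a) -> (freed a); heap: [0-50 FREE]
Op 3: b = malloc(10) -> b = 0; heap: [0-9 ALLOC][10-50 FREE]
Op 4: c = malloc(10) -> c = 10; heap: [0-9 ALLOC][10-19 ALLOC][20-50 FREE]
Op 5: d = malloc(14) -> d = 20; heap: [0-9 ALLOC][10-19 ALLOC][20-33 ALLOC][34-50 FREE]
Op 6: free(b) -> (freed b); heap: [0-9 FREE][10-19 ALLOC][20-33 ALLOC][34-50 FREE]
malloc(26): first-fit scan over [0-9 FREE][10-19 ALLOC][20-33 ALLOC][34-50 FREE] -> NULL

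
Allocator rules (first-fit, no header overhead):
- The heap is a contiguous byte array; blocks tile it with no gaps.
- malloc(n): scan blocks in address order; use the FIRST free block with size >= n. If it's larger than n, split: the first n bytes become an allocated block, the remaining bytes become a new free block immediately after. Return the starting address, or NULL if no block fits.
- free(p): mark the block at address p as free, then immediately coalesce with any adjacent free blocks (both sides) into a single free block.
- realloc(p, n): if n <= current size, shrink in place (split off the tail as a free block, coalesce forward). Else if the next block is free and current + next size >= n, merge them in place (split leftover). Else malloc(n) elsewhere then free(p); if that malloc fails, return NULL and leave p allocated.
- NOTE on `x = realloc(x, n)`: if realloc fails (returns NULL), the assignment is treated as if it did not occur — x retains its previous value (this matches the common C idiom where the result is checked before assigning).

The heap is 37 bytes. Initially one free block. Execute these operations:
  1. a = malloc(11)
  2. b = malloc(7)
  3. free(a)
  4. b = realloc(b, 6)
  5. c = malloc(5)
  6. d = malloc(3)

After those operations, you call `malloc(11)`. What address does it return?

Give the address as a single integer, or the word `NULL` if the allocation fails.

Op 1: a = malloc(11) -> a = 0; heap: [0-10 ALLOC][11-36 FREE]
Op 2: b = malloc(7) -> b = 11; heap: [0-10 ALLOC][11-17 ALLOC][18-36 FREE]
Op 3: free(a) -> (freed a); heap: [0-10 FREE][11-17 ALLOC][18-36 FREE]
Op 4: b = realloc(b, 6) -> b = 11; heap: [0-10 FREE][11-16 ALLOC][17-36 FREE]
Op 5: c = malloc(5) -> c = 0; heap: [0-4 ALLOC][5-10 FREE][11-16 ALLOC][17-36 FREE]
Op 6: d = malloc(3) -> d = 5; heap: [0-4 ALLOC][5-7 ALLOC][8-10 FREE][11-16 ALLOC][17-36 FREE]
malloc(11): first-fit scan over [0-4 ALLOC][5-7 ALLOC][8-10 FREE][11-16 ALLOC][17-36 FREE] -> 17

Answer: 17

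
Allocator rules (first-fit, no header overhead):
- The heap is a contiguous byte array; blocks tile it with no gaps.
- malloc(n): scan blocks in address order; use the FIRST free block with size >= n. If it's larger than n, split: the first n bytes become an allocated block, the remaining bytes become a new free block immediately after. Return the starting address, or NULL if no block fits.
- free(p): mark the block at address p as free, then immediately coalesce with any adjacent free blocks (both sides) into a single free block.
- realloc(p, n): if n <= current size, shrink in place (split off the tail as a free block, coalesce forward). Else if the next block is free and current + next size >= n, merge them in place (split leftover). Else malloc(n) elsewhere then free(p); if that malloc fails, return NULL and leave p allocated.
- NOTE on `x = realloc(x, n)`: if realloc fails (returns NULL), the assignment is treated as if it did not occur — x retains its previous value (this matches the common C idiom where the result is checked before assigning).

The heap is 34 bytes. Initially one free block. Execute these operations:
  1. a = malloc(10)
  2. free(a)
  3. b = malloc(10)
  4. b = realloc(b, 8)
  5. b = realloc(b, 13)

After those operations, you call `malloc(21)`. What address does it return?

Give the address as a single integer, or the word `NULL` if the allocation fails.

Op 1: a = malloc(10) -> a = 0; heap: [0-9 ALLOC][10-33 FREE]
Op 2: free(a) -> (freed a); heap: [0-33 FREE]
Op 3: b = malloc(10) -> b = 0; heap: [0-9 ALLOC][10-33 FREE]
Op 4: b = realloc(b, 8) -> b = 0; heap: [0-7 ALLOC][8-33 FREE]
Op 5: b = realloc(b, 13) -> b = 0; heap: [0-12 ALLOC][13-33 FREE]
malloc(21): first-fit scan over [0-12 ALLOC][13-33 FREE] -> 13

Answer: 13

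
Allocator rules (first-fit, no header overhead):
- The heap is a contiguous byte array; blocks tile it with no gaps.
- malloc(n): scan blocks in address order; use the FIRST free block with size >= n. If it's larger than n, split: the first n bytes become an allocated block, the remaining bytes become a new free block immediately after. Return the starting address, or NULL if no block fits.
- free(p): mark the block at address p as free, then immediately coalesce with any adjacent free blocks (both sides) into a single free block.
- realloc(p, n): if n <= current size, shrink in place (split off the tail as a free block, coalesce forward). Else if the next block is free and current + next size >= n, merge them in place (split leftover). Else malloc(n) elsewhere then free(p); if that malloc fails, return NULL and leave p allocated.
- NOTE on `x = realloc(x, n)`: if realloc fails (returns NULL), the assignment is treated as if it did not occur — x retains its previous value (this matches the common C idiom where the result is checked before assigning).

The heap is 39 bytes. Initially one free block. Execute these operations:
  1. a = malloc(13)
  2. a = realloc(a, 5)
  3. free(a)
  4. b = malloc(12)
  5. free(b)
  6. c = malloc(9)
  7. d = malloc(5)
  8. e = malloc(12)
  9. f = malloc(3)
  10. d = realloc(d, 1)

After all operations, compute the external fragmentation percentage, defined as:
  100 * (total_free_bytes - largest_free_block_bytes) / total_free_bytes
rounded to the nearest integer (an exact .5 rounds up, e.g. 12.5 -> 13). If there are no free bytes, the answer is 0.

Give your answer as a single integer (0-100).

Answer: 29

Derivation:
Op 1: a = malloc(13) -> a = 0; heap: [0-12 ALLOC][13-38 FREE]
Op 2: a = realloc(a, 5) -> a = 0; heap: [0-4 ALLOC][5-38 FREE]
Op 3: free(a) -> (freed a); heap: [0-38 FREE]
Op 4: b = malloc(12) -> b = 0; heap: [0-11 ALLOC][12-38 FREE]
Op 5: free(b) -> (freed b); heap: [0-38 FREE]
Op 6: c = malloc(9) -> c = 0; heap: [0-8 ALLOC][9-38 FREE]
Op 7: d = malloc(5) -> d = 9; heap: [0-8 ALLOC][9-13 ALLOC][14-38 FREE]
Op 8: e = malloc(12) -> e = 14; heap: [0-8 ALLOC][9-13 ALLOC][14-25 ALLOC][26-38 FREE]
Op 9: f = malloc(3) -> f = 26; heap: [0-8 ALLOC][9-13 ALLOC][14-25 ALLOC][26-28 ALLOC][29-38 FREE]
Op 10: d = realloc(d, 1) -> d = 9; heap: [0-8 ALLOC][9-9 ALLOC][10-13 FREE][14-25 ALLOC][26-28 ALLOC][29-38 FREE]
Free blocks: [4 10] total_free=14 largest=10 -> 100*(14-10)/14 = 400/14 ≈ 28.571 -> rounds to 29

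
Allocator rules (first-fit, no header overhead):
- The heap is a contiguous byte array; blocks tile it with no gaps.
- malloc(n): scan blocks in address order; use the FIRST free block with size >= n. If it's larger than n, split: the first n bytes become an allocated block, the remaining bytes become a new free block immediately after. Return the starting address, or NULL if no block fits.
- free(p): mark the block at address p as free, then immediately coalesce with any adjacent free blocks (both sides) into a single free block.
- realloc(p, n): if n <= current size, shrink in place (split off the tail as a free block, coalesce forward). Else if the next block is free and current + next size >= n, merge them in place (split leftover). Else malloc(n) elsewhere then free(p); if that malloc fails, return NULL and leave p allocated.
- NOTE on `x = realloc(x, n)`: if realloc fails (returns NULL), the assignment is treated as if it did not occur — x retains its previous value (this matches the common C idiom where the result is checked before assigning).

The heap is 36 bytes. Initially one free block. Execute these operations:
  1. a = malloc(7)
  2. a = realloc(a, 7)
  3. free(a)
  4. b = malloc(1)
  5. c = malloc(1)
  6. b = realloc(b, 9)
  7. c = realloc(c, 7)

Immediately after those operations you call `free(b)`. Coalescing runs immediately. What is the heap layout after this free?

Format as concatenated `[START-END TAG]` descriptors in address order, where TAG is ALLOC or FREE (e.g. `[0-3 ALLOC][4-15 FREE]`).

Answer: [0-10 FREE][11-17 ALLOC][18-35 FREE]

Derivation:
Op 1: a = malloc(7) -> a = 0; heap: [0-6 ALLOC][7-35 FREE]
Op 2: a = realloc(a, 7) -> a = 0; heap: [0-6 ALLOC][7-35 FREE]
Op 3: free(a) -> (freed a); heap: [0-35 FREE]
Op 4: b = malloc(1) -> b = 0; heap: [0-0 ALLOC][1-35 FREE]
Op 5: c = malloc(1) -> c = 1; heap: [0-0 ALLOC][1-1 ALLOC][2-35 FREE]
Op 6: b = realloc(b, 9) -> b = 2; heap: [0-0 FREE][1-1 ALLOC][2-10 ALLOC][11-35 FREE]
Op 7: c = realloc(c, 7) -> c = 11; heap: [0-1 FREE][2-10 ALLOC][11-17 ALLOC][18-35 FREE]
free(b): b = 2 -> block [2-10 ALLOC]; mark free, coalesce with adjacent free neighbors -> [0-10 FREE][11-17 ALLOC][18-35 FREE]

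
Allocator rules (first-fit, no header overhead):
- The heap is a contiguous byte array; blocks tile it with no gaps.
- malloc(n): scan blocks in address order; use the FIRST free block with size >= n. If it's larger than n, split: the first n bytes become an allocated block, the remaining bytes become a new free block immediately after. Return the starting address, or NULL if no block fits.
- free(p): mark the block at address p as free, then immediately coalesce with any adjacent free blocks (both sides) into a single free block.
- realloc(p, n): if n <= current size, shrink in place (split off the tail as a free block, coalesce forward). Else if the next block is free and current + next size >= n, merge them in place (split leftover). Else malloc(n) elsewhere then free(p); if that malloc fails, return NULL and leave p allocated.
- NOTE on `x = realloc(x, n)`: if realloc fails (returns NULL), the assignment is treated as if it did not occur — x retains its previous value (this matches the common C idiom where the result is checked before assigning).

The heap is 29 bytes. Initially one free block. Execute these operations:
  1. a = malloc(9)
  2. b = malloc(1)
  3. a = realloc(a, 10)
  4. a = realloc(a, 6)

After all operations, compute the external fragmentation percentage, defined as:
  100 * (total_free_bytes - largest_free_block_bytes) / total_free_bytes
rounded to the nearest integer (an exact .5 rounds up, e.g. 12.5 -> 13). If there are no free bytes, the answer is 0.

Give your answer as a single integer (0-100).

Op 1: a = malloc(9) -> a = 0; heap: [0-8 ALLOC][9-28 FREE]
Op 2: b = malloc(1) -> b = 9; heap: [0-8 ALLOC][9-9 ALLOC][10-28 FREE]
Op 3: a = realloc(a, 10) -> a = 10; heap: [0-8 FREE][9-9 ALLOC][10-19 ALLOC][20-28 FREE]
Op 4: a = realloc(a, 6) -> a = 10; heap: [0-8 FREE][9-9 ALLOC][10-15 ALLOC][16-28 FREE]
Free blocks: [9 13] total_free=22 largest=13 -> 100*(22-13)/22 = 900/22 ≈ 40.909 -> rounds to 41

Answer: 41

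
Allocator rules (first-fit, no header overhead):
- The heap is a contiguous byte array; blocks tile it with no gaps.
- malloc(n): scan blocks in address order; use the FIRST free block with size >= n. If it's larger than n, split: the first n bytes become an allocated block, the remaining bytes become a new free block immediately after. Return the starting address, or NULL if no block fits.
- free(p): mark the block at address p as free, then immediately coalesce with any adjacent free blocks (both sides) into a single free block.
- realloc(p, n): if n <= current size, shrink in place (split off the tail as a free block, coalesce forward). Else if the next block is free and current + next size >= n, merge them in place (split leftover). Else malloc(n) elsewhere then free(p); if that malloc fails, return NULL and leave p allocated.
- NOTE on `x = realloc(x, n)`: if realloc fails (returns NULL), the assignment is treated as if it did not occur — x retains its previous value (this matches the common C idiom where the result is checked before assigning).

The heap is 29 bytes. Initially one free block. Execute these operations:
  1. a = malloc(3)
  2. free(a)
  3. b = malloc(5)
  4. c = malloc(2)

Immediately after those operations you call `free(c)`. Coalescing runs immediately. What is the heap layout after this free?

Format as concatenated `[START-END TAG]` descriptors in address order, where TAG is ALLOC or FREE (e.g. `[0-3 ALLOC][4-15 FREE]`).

Answer: [0-4 ALLOC][5-28 FREE]

Derivation:
Op 1: a = malloc(3) -> a = 0; heap: [0-2 ALLOC][3-28 FREE]
Op 2: free(a) -> (freed a); heap: [0-28 FREE]
Op 3: b = malloc(5) -> b = 0; heap: [0-4 ALLOC][5-28 FREE]
Op 4: c = malloc(2) -> c = 5; heap: [0-4 ALLOC][5-6 ALLOC][7-28 FREE]
free(c): c = 5 -> block [5-6 ALLOC]; mark free, coalesce with adjacent free neighbors -> [0-4 ALLOC][5-28 FREE]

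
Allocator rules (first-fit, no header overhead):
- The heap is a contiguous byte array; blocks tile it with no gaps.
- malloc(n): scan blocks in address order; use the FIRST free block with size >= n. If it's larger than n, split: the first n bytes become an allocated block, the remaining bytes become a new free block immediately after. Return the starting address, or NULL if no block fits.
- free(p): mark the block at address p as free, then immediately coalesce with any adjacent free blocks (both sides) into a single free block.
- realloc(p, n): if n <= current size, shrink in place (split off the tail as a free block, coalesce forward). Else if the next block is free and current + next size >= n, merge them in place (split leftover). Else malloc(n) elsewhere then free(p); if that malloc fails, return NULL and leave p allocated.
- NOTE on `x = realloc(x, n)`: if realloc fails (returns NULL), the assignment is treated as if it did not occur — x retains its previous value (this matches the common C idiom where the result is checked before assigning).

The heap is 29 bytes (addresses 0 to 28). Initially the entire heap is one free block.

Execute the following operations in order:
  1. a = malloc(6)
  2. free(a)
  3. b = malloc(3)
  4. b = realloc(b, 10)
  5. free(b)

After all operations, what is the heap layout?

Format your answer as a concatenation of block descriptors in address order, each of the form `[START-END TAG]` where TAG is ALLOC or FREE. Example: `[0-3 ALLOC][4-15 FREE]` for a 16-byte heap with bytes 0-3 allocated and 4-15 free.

Answer: [0-28 FREE]

Derivation:
Op 1: a = malloc(6) -> a = 0; heap: [0-5 ALLOC][6-28 FREE]
Op 2: free(a) -> (freed a); heap: [0-28 FREE]
Op 3: b = malloc(3) -> b = 0; heap: [0-2 ALLOC][3-28 FREE]
Op 4: b = realloc(b, 10) -> b = 0; heap: [0-9 ALLOC][10-28 FREE]
Op 5: free(b) -> (freed b); heap: [0-28 FREE]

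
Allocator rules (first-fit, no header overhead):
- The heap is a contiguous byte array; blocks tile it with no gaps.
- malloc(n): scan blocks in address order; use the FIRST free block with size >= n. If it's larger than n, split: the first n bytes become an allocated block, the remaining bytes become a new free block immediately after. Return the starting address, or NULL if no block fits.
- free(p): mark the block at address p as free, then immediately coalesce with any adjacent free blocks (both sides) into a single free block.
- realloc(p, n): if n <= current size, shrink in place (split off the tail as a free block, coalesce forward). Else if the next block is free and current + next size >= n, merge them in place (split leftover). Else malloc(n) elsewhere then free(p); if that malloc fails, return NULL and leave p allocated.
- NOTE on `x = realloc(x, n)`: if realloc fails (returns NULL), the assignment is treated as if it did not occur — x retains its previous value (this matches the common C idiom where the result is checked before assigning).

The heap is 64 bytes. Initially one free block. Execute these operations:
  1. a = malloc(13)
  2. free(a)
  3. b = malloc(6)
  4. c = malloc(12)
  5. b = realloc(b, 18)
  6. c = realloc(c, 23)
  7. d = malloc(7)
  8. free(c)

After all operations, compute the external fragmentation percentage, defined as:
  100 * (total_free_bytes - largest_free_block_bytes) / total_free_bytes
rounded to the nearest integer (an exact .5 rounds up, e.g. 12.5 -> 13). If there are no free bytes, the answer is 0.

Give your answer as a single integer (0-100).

Op 1: a = malloc(13) -> a = 0; heap: [0-12 ALLOC][13-63 FREE]
Op 2: free(a) -> (freed a); heap: [0-63 FREE]
Op 3: b = malloc(6) -> b = 0; heap: [0-5 ALLOC][6-63 FREE]
Op 4: c = malloc(12) -> c = 6; heap: [0-5 ALLOC][6-17 ALLOC][18-63 FREE]
Op 5: b = realloc(b, 18) -> b = 18; heap: [0-5 FREE][6-17 ALLOC][18-35 ALLOC][36-63 FREE]
Op 6: c = realloc(c, 23) -> c = 36; heap: [0-17 FREE][18-35 ALLOC][36-58 ALLOC][59-63 FREE]
Op 7: d = malloc(7) -> d = 0; heap: [0-6 ALLOC][7-17 FREE][18-35 ALLOC][36-58 ALLOC][59-63 FREE]
Op 8: free(c) -> (freed c); heap: [0-6 ALLOC][7-17 FREE][18-35 ALLOC][36-63 FREE]
Free blocks: [11 28] total_free=39 largest=28 -> 100*(39-28)/39 = 1100/39 ≈ 28.205 -> rounds to 28

Answer: 28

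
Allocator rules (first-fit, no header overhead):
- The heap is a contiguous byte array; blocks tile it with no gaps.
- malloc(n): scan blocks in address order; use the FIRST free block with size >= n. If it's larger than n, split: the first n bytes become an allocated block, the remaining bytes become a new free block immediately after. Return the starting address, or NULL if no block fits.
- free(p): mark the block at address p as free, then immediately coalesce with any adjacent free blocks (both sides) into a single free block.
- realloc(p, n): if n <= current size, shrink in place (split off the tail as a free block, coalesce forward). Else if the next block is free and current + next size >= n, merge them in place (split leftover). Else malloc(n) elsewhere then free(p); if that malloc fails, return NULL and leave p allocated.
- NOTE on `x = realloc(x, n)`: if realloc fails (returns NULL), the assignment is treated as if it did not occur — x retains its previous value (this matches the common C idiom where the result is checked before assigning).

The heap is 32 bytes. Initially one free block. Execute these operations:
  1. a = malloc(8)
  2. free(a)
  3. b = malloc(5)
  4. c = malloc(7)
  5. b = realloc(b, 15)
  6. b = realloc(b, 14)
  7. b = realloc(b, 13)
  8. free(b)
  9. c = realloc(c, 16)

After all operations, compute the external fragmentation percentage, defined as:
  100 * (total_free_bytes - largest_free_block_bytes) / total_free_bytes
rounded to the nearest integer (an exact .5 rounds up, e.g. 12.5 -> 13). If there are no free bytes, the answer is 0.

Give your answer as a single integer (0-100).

Answer: 31

Derivation:
Op 1: a = malloc(8) -> a = 0; heap: [0-7 ALLOC][8-31 FREE]
Op 2: free(a) -> (freed a); heap: [0-31 FREE]
Op 3: b = malloc(5) -> b = 0; heap: [0-4 ALLOC][5-31 FREE]
Op 4: c = malloc(7) -> c = 5; heap: [0-4 ALLOC][5-11 ALLOC][12-31 FREE]
Op 5: b = realloc(b, 15) -> b = 12; heap: [0-4 FREE][5-11 ALLOC][12-26 ALLOC][27-31 FREE]
Op 6: b = realloc(b, 14) -> b = 12; heap: [0-4 FREE][5-11 ALLOC][12-25 ALLOC][26-31 FREE]
Op 7: b = realloc(b, 13) -> b = 12; heap: [0-4 FREE][5-11 ALLOC][12-24 ALLOC][25-31 FREE]
Op 8: free(b) -> (freed b); heap: [0-4 FREE][5-11 ALLOC][12-31 FREE]
Op 9: c = realloc(c, 16) -> c = 5; heap: [0-4 FREE][5-20 ALLOC][21-31 FREE]
Free blocks: [5 11] total_free=16 largest=11 -> 100*(16-11)/16 = 500/16 = 31.25 -> rounds to 31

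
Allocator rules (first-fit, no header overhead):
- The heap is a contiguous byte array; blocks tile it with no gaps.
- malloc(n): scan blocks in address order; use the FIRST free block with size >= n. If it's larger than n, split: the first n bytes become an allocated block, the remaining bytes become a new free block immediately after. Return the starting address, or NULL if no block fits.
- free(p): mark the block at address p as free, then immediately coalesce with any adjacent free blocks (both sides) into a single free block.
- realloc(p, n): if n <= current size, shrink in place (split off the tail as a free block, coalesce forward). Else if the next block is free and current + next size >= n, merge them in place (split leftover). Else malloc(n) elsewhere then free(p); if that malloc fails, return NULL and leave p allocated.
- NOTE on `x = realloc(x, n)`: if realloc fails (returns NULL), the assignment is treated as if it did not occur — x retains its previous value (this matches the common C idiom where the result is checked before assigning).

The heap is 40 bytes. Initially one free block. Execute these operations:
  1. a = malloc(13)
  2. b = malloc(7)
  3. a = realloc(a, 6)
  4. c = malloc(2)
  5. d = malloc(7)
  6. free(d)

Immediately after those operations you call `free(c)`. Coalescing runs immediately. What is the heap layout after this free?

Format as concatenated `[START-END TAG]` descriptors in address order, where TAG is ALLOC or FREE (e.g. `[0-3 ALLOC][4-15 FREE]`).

Answer: [0-5 ALLOC][6-12 FREE][13-19 ALLOC][20-39 FREE]

Derivation:
Op 1: a = malloc(13) -> a = 0; heap: [0-12 ALLOC][13-39 FREE]
Op 2: b = malloc(7) -> b = 13; heap: [0-12 ALLOC][13-19 ALLOC][20-39 FREE]
Op 3: a = realloc(a, 6) -> a = 0; heap: [0-5 ALLOC][6-12 FREE][13-19 ALLOC][20-39 FREE]
Op 4: c = malloc(2) -> c = 6; heap: [0-5 ALLOC][6-7 ALLOC][8-12 FREE][13-19 ALLOC][20-39 FREE]
Op 5: d = malloc(7) -> d = 20; heap: [0-5 ALLOC][6-7 ALLOC][8-12 FREE][13-19 ALLOC][20-26 ALLOC][27-39 FREE]
Op 6: free(d) -> (freed d); heap: [0-5 ALLOC][6-7 ALLOC][8-12 FREE][13-19 ALLOC][20-39 FREE]
free(c): c = 6 -> block [6-7 ALLOC]; mark free, coalesce with adjacent free neighbors -> [0-5 ALLOC][6-12 FREE][13-19 ALLOC][20-39 FREE]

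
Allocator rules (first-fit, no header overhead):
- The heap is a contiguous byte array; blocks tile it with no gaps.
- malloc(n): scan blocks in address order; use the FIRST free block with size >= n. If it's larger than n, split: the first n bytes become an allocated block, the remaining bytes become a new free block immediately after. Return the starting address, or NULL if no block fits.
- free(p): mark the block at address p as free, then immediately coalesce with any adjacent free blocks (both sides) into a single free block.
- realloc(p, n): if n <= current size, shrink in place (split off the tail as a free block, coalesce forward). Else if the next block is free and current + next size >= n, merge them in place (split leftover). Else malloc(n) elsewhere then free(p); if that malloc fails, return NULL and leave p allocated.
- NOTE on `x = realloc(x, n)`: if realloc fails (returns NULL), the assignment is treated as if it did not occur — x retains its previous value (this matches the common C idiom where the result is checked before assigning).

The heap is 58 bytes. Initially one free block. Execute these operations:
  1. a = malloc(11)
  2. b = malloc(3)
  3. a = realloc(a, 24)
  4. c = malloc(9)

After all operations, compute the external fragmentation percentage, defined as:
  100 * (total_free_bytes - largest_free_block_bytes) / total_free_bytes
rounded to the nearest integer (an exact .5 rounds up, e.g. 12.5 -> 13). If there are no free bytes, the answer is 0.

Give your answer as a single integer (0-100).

Answer: 9

Derivation:
Op 1: a = malloc(11) -> a = 0; heap: [0-10 ALLOC][11-57 FREE]
Op 2: b = malloc(3) -> b = 11; heap: [0-10 ALLOC][11-13 ALLOC][14-57 FREE]
Op 3: a = realloc(a, 24) -> a = 14; heap: [0-10 FREE][11-13 ALLOC][14-37 ALLOC][38-57 FREE]
Op 4: c = malloc(9) -> c = 0; heap: [0-8 ALLOC][9-10 FREE][11-13 ALLOC][14-37 ALLOC][38-57 FREE]
Free blocks: [2 20] total_free=22 largest=20 -> 100*(22-20)/22 = 200/22 ≈ 9.091 -> rounds to 9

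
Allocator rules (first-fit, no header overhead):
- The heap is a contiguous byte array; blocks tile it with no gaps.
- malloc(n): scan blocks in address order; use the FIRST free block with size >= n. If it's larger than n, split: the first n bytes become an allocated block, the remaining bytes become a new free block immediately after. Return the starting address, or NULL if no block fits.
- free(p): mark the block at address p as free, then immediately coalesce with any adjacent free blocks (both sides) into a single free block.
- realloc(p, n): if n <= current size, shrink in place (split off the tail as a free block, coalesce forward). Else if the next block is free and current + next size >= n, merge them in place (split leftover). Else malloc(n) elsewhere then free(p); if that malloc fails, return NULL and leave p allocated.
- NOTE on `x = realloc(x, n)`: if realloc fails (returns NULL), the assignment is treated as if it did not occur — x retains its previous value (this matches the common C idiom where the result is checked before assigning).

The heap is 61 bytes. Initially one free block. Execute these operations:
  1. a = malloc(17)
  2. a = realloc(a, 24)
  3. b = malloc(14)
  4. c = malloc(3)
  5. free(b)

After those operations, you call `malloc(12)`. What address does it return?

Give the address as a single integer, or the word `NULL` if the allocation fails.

Op 1: a = malloc(17) -> a = 0; heap: [0-16 ALLOC][17-60 FREE]
Op 2: a = realloc(a, 24) -> a = 0; heap: [0-23 ALLOC][24-60 FREE]
Op 3: b = malloc(14) -> b = 24; heap: [0-23 ALLOC][24-37 ALLOC][38-60 FREE]
Op 4: c = malloc(3) -> c = 38; heap: [0-23 ALLOC][24-37 ALLOC][38-40 ALLOC][41-60 FREE]
Op 5: free(b) -> (freed b); heap: [0-23 ALLOC][24-37 FREE][38-40 ALLOC][41-60 FREE]
malloc(12): first-fit scan over [0-23 ALLOC][24-37 FREE][38-40 ALLOC][41-60 FREE] -> 24

Answer: 24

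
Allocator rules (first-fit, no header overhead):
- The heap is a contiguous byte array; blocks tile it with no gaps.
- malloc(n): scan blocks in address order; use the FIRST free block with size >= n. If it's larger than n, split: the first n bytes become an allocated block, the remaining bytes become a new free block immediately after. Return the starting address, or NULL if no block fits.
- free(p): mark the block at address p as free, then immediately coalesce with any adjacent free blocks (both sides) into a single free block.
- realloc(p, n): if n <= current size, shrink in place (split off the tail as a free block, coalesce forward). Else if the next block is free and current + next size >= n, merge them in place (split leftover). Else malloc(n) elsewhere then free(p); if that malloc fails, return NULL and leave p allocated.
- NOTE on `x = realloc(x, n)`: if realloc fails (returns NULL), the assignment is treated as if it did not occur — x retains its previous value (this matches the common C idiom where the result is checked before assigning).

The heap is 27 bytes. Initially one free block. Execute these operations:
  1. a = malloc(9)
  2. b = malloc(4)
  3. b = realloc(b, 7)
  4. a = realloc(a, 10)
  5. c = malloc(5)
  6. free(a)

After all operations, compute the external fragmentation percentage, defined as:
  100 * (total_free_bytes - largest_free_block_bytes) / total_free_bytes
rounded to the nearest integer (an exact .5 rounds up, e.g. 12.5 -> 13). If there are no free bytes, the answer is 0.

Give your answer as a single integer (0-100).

Op 1: a = malloc(9) -> a = 0; heap: [0-8 ALLOC][9-26 FREE]
Op 2: b = malloc(4) -> b = 9; heap: [0-8 ALLOC][9-12 ALLOC][13-26 FREE]
Op 3: b = realloc(b, 7) -> b = 9; heap: [0-8 ALLOC][9-15 ALLOC][16-26 FREE]
Op 4: a = realloc(a, 10) -> a = 16; heap: [0-8 FREE][9-15 ALLOC][16-25 ALLOC][26-26 FREE]
Op 5: c = malloc(5) -> c = 0; heap: [0-4 ALLOC][5-8 FREE][9-15 ALLOC][16-25 ALLOC][26-26 FREE]
Op 6: free(a) -> (freed a); heap: [0-4 ALLOC][5-8 FREE][9-15 ALLOC][16-26 FREE]
Free blocks: [4 11] total_free=15 largest=11 -> 100*(15-11)/15 = 400/15 ≈ 26.667 -> rounds to 27

Answer: 27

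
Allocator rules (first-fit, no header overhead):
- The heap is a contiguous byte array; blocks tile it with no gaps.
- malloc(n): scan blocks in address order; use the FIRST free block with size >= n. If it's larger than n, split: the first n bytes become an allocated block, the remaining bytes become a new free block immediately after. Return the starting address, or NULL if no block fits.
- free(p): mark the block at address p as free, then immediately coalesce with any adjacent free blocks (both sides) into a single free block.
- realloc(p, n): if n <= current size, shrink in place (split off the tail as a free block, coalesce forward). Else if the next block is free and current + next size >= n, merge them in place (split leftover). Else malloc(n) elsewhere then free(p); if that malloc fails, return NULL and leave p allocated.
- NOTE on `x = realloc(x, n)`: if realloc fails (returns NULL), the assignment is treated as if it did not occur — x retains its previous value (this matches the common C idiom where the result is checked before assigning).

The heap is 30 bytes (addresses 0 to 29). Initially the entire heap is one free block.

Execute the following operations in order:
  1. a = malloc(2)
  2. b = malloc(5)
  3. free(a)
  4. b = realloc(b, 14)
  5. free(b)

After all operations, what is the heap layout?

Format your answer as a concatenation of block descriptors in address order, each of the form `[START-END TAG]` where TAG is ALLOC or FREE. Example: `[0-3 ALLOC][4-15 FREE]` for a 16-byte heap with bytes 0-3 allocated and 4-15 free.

Answer: [0-29 FREE]

Derivation:
Op 1: a = malloc(2) -> a = 0; heap: [0-1 ALLOC][2-29 FREE]
Op 2: b = malloc(5) -> b = 2; heap: [0-1 ALLOC][2-6 ALLOC][7-29 FREE]
Op 3: free(a) -> (freed a); heap: [0-1 FREE][2-6 ALLOC][7-29 FREE]
Op 4: b = realloc(b, 14) -> b = 2; heap: [0-1 FREE][2-15 ALLOC][16-29 FREE]
Op 5: free(b) -> (freed b); heap: [0-29 FREE]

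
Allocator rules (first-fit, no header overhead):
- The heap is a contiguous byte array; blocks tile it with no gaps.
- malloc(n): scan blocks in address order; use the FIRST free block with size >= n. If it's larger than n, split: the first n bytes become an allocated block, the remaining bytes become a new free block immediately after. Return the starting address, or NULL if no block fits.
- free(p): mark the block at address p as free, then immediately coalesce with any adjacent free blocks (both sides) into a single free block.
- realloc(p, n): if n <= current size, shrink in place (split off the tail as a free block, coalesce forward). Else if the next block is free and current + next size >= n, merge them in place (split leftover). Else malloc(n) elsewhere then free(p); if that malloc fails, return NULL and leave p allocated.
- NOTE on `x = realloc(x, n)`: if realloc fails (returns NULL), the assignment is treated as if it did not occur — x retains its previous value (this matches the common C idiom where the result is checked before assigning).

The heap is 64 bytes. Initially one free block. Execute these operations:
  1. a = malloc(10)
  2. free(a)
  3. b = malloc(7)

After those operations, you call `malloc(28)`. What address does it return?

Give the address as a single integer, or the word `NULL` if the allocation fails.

Answer: 7

Derivation:
Op 1: a = malloc(10) -> a = 0; heap: [0-9 ALLOC][10-63 FREE]
Op 2: free(a) -> (freed a); heap: [0-63 FREE]
Op 3: b = malloc(7) -> b = 0; heap: [0-6 ALLOC][7-63 FREE]
malloc(28): first-fit scan over [0-6 ALLOC][7-63 FREE] -> 7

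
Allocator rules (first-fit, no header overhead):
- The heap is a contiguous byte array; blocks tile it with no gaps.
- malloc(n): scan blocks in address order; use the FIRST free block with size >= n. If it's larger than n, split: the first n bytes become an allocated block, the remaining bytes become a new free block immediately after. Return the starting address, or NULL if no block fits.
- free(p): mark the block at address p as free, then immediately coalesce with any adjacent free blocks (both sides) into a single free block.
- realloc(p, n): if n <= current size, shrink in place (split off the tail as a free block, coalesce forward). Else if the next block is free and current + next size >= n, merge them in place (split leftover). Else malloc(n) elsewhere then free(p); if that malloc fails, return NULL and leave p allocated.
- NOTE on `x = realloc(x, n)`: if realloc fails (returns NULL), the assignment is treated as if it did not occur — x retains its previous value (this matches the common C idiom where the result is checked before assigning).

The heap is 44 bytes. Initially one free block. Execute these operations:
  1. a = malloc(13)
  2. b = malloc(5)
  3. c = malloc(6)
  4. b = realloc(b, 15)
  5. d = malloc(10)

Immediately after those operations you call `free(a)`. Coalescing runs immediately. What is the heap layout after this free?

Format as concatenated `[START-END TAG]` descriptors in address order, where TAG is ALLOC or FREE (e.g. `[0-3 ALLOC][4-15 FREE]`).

Answer: [0-17 FREE][18-23 ALLOC][24-38 ALLOC][39-43 FREE]

Derivation:
Op 1: a = malloc(13) -> a = 0; heap: [0-12 ALLOC][13-43 FREE]
Op 2: b = malloc(5) -> b = 13; heap: [0-12 ALLOC][13-17 ALLOC][18-43 FREE]
Op 3: c = malloc(6) -> c = 18; heap: [0-12 ALLOC][13-17 ALLOC][18-23 ALLOC][24-43 FREE]
Op 4: b = realloc(b, 15) -> b = 24; heap: [0-12 ALLOC][13-17 FREE][18-23 ALLOC][24-38 ALLOC][39-43 FREE]
Op 5: d = malloc(10) -> d = NULL; heap: [0-12 ALLOC][13-17 FREE][18-23 ALLOC][24-38 ALLOC][39-43 FREE]
free(a): a = 0 -> block [0-12 ALLOC]; mark free, coalesce with adjacent free neighbors -> [0-17 FREE][18-23 ALLOC][24-38 ALLOC][39-43 FREE]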